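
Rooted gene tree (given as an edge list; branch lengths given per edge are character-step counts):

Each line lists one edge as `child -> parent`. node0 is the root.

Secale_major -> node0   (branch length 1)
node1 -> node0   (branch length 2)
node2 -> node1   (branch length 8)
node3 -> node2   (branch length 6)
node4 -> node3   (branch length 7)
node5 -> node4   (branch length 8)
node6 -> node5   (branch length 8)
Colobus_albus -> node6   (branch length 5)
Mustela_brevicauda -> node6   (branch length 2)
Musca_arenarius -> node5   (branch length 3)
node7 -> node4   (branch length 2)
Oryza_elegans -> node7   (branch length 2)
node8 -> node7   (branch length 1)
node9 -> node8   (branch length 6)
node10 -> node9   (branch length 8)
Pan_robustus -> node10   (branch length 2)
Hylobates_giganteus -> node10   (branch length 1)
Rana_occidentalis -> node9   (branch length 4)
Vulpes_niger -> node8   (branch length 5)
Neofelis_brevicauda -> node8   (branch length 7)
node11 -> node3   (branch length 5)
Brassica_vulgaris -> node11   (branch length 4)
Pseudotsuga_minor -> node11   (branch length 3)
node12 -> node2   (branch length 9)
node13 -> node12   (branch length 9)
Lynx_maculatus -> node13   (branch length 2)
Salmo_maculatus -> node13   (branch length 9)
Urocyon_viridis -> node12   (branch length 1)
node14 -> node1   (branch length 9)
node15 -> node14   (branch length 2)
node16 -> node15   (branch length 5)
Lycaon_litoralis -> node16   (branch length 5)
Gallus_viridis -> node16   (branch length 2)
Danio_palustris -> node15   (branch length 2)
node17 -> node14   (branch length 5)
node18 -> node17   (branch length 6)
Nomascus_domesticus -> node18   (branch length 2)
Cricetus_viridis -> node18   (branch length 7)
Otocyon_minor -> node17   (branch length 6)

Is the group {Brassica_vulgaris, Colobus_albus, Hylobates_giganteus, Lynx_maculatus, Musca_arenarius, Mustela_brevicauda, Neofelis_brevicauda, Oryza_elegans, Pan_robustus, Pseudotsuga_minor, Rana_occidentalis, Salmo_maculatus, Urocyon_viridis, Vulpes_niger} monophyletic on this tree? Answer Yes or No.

Yes

The most recent common ancestor of these taxa subtends (((((Colobus_albus,Mustela_brevicauda),Musca_arenarius),(Oryza_elegans,(((Pan_robustus,Hylobates_giganteus),Rana_occidentalis),Vulpes_niger,Neofelis_brevicauda))),(Brassica_vulgaris,Pseudotsuga_minor)),((Lynx_maculatus,Salmo_maculatus),Urocyon_viridis)).
That clade has exactly 14 tips — every listed taxon and nothing else — so the group is monophyletic.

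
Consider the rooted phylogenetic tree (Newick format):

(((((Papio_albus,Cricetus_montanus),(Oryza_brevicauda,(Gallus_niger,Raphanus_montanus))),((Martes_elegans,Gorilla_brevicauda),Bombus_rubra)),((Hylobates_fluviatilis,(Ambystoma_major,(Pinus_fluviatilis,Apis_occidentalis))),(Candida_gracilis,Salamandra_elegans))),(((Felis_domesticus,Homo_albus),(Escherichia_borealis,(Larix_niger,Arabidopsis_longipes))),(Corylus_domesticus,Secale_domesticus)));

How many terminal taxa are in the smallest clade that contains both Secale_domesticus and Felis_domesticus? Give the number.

7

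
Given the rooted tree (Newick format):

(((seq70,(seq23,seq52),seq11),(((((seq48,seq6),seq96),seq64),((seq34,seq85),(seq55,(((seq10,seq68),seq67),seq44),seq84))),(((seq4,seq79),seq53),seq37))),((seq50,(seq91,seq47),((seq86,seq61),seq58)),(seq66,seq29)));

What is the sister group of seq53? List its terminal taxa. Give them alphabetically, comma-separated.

seq53 attaches to the tree at the node subtending ((seq4,seq79),seq53).
The other lineage descending from that same node — the sister group — is (seq4,seq79); its 2 tips in alphabetical order are the answer.

seq4, seq79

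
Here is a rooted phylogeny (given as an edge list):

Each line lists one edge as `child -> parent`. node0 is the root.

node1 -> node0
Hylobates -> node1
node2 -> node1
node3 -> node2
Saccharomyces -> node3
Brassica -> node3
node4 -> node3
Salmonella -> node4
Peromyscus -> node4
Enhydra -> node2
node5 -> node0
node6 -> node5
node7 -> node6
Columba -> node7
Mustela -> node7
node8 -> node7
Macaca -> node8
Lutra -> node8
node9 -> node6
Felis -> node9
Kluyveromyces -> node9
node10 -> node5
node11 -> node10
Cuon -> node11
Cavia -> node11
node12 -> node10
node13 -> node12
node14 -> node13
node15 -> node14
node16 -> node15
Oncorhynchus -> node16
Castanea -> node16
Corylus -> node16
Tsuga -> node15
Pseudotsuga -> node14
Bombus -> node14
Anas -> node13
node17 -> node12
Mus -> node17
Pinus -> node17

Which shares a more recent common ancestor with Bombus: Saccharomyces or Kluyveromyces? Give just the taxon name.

Kluyveromyces

The MRCA of Bombus and Kluyveromyces subtends (((Columba,Mustela,(Macaca,Lutra)),(Felis,Kluyveromyces)),((Cuon,Cavia),(((((Oncorhynchus,Castanea,Corylus),Tsuga),Pseudotsuga,Bombus),Anas),(Mus,Pinus)))) (17 taxa).
The MRCA of Bombus and Saccharomyces is the root, subtending the entire tree (23 taxa).
The first is nested inside the second, so Bombus shares a more recent common ancestor with Kluyveromyces.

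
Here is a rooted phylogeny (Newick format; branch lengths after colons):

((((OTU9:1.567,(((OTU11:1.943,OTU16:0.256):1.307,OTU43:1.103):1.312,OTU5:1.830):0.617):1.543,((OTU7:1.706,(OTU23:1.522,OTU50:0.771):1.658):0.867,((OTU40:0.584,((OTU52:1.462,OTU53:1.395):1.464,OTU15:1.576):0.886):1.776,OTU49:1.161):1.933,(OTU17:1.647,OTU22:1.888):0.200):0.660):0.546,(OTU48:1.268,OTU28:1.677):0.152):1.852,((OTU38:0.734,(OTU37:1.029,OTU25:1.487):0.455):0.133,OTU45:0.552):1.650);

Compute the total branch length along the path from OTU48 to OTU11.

The path runs OTU48 → … → MRCA → … → OTU11; the MRCA is the node subtending (((OTU9,(((OTU11,OTU16),OTU43),OTU5)),((OTU7,(OTU23,OTU50)),((OTU40,((OTU52,OTU53),OTU15)),OTU49),(OTU17,OTU22))),(OTU48,OTU28)).
Branch lengths along that path: 1.268 + 0.152 + 0.546 + 1.543 + 0.617 + 1.312 + 1.307 + 1.943 = 8.688.

8.688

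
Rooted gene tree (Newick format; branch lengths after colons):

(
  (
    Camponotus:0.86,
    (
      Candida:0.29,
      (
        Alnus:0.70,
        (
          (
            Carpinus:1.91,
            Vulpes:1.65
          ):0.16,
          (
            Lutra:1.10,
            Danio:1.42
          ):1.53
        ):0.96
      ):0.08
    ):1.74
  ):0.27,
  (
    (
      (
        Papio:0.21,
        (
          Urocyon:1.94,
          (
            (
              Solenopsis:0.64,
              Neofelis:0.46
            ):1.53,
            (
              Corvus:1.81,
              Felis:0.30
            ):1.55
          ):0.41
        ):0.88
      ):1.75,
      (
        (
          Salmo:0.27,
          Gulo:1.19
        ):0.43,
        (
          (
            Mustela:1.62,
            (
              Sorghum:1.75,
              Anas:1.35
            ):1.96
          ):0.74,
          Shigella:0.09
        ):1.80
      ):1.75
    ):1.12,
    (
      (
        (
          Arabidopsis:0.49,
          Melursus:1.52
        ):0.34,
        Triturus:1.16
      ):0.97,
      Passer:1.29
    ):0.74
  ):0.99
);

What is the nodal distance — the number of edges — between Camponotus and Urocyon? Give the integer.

7

The MRCA of Camponotus and Urocyon is the root of the tree.
From Camponotus up to that node: 2 branches. From Urocyon up to the same node: 5 branches. Total: 2 + 5 = 7.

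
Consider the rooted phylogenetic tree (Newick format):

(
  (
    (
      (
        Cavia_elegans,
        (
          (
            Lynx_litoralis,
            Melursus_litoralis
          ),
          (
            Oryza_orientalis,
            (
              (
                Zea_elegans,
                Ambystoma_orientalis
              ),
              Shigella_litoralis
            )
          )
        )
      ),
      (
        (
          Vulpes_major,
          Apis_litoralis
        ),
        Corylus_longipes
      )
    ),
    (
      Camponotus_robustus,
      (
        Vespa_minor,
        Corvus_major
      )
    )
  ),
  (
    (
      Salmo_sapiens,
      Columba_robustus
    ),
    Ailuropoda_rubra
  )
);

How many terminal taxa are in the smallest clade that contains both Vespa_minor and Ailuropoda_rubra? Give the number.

16

The MRCA of Vespa_minor and Ailuropoda_rubra is the root, so the clade is the entire tree.
That clade contains 16 terminal taxa: Ailuropoda_rubra, Ambystoma_orientalis, Apis_litoralis, Camponotus_robustus, Cavia_elegans, Columba_robustus, Corvus_major, Corylus_longipes, Lynx_litoralis, Melursus_litoralis, Oryza_orientalis, Salmo_sapiens, Shigella_litoralis, Vespa_minor, Vulpes_major, Zea_elegans.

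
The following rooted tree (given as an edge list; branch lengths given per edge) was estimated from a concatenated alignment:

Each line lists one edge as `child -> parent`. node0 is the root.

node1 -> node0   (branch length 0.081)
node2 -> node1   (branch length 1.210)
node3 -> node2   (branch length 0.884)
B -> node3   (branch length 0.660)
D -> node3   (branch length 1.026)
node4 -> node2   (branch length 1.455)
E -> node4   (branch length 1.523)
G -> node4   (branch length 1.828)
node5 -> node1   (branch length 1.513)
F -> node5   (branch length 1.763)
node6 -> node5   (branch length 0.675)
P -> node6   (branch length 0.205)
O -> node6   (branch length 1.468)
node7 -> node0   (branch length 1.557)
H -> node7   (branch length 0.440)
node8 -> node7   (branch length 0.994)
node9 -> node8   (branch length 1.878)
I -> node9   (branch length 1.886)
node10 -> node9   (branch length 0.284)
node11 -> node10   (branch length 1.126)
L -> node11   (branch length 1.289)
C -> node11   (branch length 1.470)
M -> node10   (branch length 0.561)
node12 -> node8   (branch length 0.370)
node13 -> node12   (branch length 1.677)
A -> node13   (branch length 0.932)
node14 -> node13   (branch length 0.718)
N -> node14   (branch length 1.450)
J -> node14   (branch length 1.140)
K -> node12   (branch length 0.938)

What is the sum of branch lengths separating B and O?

The path runs B → … → MRCA → … → O; the MRCA is the node subtending (((B,D),(E,G)),(F,(P,O))).
Branch lengths along that path: 0.660 + 0.884 + 1.210 + 1.513 + 0.675 + 1.468 = 6.410.

6.410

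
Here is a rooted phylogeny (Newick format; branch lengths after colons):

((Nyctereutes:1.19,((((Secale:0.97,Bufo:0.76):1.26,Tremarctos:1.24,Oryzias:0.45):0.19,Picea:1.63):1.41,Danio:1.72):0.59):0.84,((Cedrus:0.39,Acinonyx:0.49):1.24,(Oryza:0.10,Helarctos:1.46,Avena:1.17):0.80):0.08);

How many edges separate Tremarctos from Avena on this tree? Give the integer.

8

The MRCA of Tremarctos and Avena is the root of the tree.
From Tremarctos up to that node: 5 branches. From Avena up to the same node: 3 branches. Total: 5 + 3 = 8.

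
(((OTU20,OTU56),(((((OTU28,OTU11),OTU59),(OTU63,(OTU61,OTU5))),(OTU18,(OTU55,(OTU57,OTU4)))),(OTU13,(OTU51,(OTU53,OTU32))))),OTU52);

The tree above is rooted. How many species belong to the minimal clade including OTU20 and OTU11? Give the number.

The MRCA of OTU20 and OTU11 is the node subtending ((OTU20,OTU56),(((((OTU28,OTU11),OTU59),(OTU63,(OTU61,OTU5))),(OTU18,(OTU55,(OTU57,OTU4)))),(OTU13,(OTU51,(OTU53,OTU32))))).
That clade contains 16 terminal taxa: OTU11, OTU13, OTU18, OTU20, OTU28, OTU32, OTU4, OTU5, OTU51, OTU53, OTU55, OTU56, OTU57, OTU59, OTU61, OTU63.

16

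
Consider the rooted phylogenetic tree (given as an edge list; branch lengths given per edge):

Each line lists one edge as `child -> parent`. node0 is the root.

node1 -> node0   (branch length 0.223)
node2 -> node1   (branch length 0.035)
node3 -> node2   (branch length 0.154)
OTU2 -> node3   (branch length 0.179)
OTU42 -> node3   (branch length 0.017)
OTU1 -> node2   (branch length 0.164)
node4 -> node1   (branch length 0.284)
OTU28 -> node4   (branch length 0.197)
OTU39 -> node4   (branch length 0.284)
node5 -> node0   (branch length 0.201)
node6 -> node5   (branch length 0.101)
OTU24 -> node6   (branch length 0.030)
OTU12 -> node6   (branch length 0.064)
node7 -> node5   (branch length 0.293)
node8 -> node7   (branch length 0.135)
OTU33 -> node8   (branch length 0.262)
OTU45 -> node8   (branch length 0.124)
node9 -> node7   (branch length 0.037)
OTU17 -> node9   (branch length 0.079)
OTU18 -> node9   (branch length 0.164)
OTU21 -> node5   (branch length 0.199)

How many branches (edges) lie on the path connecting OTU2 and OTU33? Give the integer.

8

The MRCA of OTU2 and OTU33 is the root of the tree.
From OTU2 up to that node: 4 branches. From OTU33 up to the same node: 4 branches. Total: 4 + 4 = 8.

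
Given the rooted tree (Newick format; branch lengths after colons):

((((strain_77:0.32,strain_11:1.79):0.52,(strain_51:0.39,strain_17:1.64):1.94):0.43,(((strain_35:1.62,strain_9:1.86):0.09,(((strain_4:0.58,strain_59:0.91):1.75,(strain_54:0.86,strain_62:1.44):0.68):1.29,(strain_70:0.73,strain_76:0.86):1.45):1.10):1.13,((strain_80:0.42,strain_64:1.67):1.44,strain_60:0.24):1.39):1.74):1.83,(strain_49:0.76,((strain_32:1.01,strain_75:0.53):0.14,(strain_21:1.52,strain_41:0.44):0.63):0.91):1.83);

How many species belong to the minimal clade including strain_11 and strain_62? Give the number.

15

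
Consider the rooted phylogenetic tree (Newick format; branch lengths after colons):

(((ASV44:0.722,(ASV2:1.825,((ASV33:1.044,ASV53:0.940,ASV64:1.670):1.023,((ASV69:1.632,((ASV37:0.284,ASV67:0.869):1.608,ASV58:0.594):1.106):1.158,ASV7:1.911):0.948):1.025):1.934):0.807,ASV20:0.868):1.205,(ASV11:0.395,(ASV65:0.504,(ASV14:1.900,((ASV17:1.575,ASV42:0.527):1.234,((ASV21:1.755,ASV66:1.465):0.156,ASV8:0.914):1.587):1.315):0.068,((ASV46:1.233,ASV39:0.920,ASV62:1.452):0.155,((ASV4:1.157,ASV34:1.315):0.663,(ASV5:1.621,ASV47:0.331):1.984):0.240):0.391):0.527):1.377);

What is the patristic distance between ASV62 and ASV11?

The path runs ASV62 → … → MRCA → … → ASV11; the MRCA is the node subtending (ASV11,(ASV65,(ASV14,((ASV17,ASV42),((ASV21,ASV66),ASV8))),((ASV46,ASV39,ASV62),((ASV4,ASV34),(ASV5,ASV47))))).
Branch lengths along that path: 1.452 + 0.155 + 0.391 + 0.527 + 0.395 = 2.920.

2.920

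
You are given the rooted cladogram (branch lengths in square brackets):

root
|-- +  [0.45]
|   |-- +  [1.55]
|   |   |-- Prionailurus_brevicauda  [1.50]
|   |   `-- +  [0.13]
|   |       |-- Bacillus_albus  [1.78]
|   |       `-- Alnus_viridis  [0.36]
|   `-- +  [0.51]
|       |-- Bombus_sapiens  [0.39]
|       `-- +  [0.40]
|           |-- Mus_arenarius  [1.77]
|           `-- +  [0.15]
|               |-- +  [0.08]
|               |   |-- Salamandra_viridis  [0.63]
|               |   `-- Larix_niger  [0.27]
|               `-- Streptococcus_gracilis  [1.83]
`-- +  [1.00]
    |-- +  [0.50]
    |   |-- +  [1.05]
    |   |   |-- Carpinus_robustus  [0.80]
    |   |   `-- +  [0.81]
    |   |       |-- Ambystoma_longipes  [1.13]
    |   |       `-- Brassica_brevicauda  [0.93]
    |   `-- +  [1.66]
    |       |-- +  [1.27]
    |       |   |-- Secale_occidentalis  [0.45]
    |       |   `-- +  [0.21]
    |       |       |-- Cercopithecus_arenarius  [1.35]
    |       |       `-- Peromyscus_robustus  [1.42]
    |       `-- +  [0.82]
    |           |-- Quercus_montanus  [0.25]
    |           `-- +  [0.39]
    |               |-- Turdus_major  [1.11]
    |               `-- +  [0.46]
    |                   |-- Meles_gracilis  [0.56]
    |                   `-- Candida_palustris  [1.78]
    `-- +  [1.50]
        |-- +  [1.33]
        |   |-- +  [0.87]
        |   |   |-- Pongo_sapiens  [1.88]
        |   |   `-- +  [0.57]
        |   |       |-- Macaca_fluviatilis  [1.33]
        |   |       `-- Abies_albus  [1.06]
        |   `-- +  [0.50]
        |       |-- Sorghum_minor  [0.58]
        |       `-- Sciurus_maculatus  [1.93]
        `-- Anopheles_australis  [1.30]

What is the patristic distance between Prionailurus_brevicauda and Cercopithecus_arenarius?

The path runs Prionailurus_brevicauda → … → MRCA → … → Cercopithecus_arenarius; the MRCA is the root of the tree.
Branch lengths along that path: 1.50 + 1.55 + 0.45 + 1.00 + 0.50 + 1.66 + 1.27 + 0.21 + 1.35 = 9.49.

9.49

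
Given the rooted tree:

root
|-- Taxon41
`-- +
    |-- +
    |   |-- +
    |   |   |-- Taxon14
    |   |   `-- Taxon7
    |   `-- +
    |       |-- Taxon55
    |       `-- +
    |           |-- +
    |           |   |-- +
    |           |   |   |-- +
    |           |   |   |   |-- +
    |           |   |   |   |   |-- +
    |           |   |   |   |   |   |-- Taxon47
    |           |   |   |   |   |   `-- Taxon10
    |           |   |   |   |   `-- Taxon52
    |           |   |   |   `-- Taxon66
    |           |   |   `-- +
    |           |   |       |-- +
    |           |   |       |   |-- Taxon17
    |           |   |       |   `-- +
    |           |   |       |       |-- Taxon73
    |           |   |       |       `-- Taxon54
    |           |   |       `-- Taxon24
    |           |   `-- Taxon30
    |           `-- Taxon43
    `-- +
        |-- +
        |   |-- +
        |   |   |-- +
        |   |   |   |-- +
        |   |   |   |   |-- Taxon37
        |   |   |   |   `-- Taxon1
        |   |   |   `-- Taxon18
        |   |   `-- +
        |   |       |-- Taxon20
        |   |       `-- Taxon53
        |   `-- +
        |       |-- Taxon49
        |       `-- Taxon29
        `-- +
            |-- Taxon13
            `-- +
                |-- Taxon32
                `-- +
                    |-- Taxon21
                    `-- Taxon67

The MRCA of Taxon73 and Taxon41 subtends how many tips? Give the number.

25

The MRCA of Taxon73 and Taxon41 is the root, so the clade is the entire tree.
That clade contains 25 terminal taxa: Taxon1, Taxon10, Taxon13, Taxon14, Taxon17, Taxon18, Taxon20, Taxon21, Taxon24, Taxon29, Taxon30, Taxon32, Taxon37, Taxon41, Taxon43, Taxon47, Taxon49, Taxon52, Taxon53, Taxon54, Taxon55, Taxon66, Taxon67, Taxon7, Taxon73.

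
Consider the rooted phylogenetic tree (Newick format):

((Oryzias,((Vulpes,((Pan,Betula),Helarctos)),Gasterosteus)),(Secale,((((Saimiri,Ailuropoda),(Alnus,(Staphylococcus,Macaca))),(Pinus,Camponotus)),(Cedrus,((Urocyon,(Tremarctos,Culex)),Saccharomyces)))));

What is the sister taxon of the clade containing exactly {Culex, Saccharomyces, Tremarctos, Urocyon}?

Cedrus

The clade containing exactly {Culex, Saccharomyces, Tremarctos, Urocyon} attaches to the tree at the node subtending (Cedrus,((Urocyon,(Tremarctos,Culex)),Saccharomyces)).
The other lineage descending from that same node — the sister group — is the single tip Cedrus.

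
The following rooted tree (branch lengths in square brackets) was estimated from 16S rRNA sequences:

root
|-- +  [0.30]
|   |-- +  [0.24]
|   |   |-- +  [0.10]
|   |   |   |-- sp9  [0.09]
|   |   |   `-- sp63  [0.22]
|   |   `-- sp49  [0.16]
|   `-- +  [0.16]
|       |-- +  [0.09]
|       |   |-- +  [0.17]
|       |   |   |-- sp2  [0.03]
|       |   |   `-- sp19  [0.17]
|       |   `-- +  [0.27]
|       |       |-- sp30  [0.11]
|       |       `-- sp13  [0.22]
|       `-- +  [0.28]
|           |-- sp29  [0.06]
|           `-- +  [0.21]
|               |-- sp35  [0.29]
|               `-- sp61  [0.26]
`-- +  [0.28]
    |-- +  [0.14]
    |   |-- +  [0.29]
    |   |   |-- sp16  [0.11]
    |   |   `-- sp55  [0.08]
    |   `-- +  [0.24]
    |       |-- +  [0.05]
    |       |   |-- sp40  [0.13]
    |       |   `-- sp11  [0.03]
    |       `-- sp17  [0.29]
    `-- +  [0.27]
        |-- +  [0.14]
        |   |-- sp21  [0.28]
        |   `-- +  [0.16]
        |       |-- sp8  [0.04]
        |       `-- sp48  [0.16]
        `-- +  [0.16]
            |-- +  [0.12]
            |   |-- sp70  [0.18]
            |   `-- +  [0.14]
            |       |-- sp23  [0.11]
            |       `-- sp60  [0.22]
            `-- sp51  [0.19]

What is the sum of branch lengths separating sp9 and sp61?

1.34

The path runs sp9 → … → MRCA → … → sp61; the MRCA is the node subtending (((sp9,sp63),sp49),(((sp2,sp19),(sp30,sp13)),(sp29,(sp35,sp61)))).
Branch lengths along that path: 0.09 + 0.10 + 0.24 + 0.16 + 0.28 + 0.21 + 0.26 = 1.34.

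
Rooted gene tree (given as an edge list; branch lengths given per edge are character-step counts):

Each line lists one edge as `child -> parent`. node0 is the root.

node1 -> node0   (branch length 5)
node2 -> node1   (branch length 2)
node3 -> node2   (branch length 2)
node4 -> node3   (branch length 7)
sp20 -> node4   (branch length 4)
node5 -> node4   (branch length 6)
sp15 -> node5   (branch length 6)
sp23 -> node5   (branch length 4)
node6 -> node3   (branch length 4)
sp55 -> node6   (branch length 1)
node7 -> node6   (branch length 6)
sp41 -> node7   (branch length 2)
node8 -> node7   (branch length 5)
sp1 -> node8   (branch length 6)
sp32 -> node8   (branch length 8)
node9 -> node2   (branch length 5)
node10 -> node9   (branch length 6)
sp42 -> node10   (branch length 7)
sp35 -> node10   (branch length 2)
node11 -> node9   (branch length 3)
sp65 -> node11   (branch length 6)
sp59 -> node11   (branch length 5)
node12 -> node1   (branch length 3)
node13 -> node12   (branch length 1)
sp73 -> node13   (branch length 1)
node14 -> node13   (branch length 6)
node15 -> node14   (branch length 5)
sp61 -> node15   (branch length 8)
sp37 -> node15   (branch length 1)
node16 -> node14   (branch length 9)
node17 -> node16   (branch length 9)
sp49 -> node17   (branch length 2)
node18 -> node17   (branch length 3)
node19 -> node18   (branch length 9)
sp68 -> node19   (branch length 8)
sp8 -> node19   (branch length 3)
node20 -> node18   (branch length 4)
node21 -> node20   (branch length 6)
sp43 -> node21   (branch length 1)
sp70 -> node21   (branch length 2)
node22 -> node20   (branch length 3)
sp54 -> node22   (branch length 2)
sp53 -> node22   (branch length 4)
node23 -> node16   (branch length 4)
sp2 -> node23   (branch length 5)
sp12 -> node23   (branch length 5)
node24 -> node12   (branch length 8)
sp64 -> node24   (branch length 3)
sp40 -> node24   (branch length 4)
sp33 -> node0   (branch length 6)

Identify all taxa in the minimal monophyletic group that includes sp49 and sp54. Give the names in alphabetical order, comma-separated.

sp43, sp49, sp53, sp54, sp68, sp70, sp8

Tracing sp49: it sits inside (sp49,((sp68,sp8),((sp43,sp70),(sp54,sp53)))).
Tracing sp54: it sits inside (sp54,sp53).
The smallest clade enclosing both is (sp49,((sp68,sp8),((sp43,sp70),(sp54,sp53)))); the answer is its 7 terminal taxa in alphabetical order.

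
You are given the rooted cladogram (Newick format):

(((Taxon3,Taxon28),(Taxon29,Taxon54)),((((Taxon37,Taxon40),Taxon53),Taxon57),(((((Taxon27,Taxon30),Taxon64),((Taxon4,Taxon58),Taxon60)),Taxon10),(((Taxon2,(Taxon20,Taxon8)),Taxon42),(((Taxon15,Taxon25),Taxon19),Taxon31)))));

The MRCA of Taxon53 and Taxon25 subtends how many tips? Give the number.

19

The MRCA of Taxon53 and Taxon25 is the node subtending ((((Taxon37,Taxon40),Taxon53),Taxon57),(((((Taxon27,Taxon30),Taxon64),((Taxon4,Taxon58),Taxon60)),Taxon10),(((Taxon2,(Taxon20,Taxon8)),Taxon42),(((Taxon15,Taxon25),Taxon19),Taxon31)))).
That clade contains 19 terminal taxa: Taxon10, Taxon15, Taxon19, Taxon2, Taxon20, Taxon25, Taxon27, Taxon30, Taxon31, Taxon37, Taxon4, Taxon40, Taxon42, Taxon53, Taxon57, Taxon58, Taxon60, Taxon64, Taxon8.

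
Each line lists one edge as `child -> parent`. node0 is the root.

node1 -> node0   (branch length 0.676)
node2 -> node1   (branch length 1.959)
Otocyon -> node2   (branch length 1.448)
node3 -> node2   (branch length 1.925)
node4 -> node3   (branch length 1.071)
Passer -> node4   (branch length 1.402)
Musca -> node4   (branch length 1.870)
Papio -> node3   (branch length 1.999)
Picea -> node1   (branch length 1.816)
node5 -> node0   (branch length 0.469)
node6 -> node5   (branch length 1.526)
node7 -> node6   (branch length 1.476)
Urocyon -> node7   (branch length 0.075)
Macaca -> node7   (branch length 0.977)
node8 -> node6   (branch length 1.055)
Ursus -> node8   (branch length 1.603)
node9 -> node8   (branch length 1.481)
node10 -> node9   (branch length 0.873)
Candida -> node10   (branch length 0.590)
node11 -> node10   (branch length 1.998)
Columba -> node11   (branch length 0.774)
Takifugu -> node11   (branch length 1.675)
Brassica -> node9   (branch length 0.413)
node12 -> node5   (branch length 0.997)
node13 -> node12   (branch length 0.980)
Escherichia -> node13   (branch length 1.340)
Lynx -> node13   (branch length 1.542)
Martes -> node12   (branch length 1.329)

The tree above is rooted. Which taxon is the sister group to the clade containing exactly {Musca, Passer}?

Papio

The clade containing exactly {Musca, Passer} attaches to the tree at the node subtending ((Passer,Musca),Papio).
The other lineage descending from that same node — the sister group — is the single tip Papio.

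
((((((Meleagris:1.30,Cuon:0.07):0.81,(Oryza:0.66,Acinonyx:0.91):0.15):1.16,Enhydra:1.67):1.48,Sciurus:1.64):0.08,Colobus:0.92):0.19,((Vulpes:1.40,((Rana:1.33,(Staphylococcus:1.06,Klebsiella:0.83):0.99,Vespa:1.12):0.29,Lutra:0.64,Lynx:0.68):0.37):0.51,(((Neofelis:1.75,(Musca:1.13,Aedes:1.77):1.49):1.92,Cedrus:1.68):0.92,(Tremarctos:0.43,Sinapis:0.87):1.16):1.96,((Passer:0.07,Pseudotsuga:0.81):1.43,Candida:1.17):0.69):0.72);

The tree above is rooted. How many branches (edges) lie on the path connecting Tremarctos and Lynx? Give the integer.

The MRCA of Tremarctos and Lynx is the node subtending ((Vulpes,((Rana,(Staphylococcus,Klebsiella),Vespa),Lutra,Lynx)),(((Neofelis,(Musca,Aedes)),Cedrus),(Tremarctos,Sinapis)),((Passer,Pseudotsuga),Candida)).
From Tremarctos up to that node: 3 branches. From Lynx up to the same node: 3 branches. Total: 3 + 3 = 6.

6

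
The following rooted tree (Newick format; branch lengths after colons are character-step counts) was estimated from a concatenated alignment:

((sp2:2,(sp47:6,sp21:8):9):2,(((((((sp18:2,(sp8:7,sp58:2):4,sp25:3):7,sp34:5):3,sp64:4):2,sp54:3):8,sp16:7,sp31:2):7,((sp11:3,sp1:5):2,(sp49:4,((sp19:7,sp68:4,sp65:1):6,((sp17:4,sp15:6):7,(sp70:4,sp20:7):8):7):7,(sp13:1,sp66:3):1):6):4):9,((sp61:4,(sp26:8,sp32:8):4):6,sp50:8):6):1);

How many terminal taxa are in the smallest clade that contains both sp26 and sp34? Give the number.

The MRCA of sp26 and sp34 is the node subtending (((((((sp18,(sp8,sp58),sp25),sp34),sp64),sp54),sp16,sp31),((sp11,sp1),(sp49,((sp19,sp68,sp65),((sp17,sp15),(sp70,sp20))),(sp13,sp66)))),((sp61,(sp26,sp32)),sp50)).
That clade contains 25 terminal taxa: sp1, sp11, sp13, sp15, sp16, sp17, sp18, sp19, sp20, sp25, sp26, sp31, sp32, sp34, sp49, sp50, sp54, sp58, sp61, sp64, sp65, sp66, sp68, sp70, sp8.

25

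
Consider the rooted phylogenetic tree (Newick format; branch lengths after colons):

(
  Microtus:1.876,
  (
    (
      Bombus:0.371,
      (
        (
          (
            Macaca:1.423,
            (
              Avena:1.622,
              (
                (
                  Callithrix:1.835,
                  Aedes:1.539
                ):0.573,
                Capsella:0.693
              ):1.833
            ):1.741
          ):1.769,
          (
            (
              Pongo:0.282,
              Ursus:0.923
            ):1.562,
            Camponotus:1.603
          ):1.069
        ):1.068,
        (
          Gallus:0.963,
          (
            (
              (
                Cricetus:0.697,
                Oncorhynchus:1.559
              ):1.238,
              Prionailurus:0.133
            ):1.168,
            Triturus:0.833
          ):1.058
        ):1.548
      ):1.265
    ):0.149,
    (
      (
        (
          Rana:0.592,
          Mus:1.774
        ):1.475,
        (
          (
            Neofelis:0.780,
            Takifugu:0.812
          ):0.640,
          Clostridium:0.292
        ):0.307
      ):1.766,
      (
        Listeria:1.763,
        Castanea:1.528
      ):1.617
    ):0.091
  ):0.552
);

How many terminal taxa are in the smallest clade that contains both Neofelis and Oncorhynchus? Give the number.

21

The MRCA of Neofelis and Oncorhynchus is the node subtending ((Bombus,(((Macaca,(Avena,((Callithrix,Aedes),Capsella))),((Pongo,Ursus),Camponotus)),(Gallus,(((Cricetus,Oncorhynchus),Prionailurus),Triturus)))),(((Rana,Mus),((Neofelis,Takifugu),Clostridium)),(Listeria,Castanea))).
That clade contains 21 terminal taxa: Aedes, Avena, Bombus, Callithrix, Camponotus, Capsella, Castanea, Clostridium, Cricetus, Gallus, Listeria, Macaca, Mus, Neofelis, Oncorhynchus, Pongo, Prionailurus, Rana, Takifugu, Triturus, Ursus.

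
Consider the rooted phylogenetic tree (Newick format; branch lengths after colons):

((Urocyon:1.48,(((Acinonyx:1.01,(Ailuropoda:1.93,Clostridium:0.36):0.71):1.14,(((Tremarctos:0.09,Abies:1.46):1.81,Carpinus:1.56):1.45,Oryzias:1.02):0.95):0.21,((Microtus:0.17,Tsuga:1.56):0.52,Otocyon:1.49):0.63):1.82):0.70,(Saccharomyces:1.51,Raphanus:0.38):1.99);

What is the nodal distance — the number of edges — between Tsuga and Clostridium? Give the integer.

The MRCA of Tsuga and Clostridium is the node subtending (((Acinonyx,(Ailuropoda,Clostridium)),(((Tremarctos,Abies),Carpinus),Oryzias)),((Microtus,Tsuga),Otocyon)).
From Tsuga up to that node: 3 branches. From Clostridium up to the same node: 4 branches. Total: 3 + 4 = 7.

7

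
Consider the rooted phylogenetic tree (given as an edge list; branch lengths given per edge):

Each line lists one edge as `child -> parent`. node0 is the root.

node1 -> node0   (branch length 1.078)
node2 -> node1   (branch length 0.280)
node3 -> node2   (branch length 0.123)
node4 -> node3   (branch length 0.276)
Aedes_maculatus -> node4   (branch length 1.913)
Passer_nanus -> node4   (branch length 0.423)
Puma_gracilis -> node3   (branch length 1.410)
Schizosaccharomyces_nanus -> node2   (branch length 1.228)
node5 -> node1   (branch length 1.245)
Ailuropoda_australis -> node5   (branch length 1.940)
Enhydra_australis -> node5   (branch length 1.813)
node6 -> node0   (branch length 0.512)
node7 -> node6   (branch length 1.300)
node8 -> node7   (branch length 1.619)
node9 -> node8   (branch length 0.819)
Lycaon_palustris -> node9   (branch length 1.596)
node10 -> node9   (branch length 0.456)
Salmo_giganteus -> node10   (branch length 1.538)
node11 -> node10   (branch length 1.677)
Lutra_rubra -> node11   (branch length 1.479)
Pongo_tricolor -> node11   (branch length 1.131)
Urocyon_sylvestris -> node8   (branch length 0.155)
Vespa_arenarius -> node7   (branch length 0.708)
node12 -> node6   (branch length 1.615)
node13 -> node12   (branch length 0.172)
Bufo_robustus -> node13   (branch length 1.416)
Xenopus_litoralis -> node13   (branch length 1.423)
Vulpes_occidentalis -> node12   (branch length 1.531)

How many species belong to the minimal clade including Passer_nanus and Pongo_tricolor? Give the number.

15

The MRCA of Passer_nanus and Pongo_tricolor is the root, so the clade is the entire tree.
That clade contains 15 terminal taxa: Aedes_maculatus, Ailuropoda_australis, Bufo_robustus, Enhydra_australis, Lutra_rubra, Lycaon_palustris, Passer_nanus, Pongo_tricolor, Puma_gracilis, Salmo_giganteus, Schizosaccharomyces_nanus, Urocyon_sylvestris, Vespa_arenarius, Vulpes_occidentalis, Xenopus_litoralis.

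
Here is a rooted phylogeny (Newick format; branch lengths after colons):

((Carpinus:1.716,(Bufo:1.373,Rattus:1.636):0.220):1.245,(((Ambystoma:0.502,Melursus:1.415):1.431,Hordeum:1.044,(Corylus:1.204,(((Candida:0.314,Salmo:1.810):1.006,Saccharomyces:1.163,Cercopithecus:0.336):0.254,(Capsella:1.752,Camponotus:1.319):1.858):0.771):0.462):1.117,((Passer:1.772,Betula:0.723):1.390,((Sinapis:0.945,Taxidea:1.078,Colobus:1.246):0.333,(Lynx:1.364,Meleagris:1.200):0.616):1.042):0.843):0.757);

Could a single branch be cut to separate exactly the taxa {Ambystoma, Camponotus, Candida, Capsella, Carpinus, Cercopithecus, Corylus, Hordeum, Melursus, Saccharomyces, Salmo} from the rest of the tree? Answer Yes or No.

No

The MRCA of the listed taxa is the root, so the smallest clade containing them is the whole tree.
That clade also contains Betula, Bufo, Colobus, Lynx, Meleagris, Passer, Rattus, Sinapis, Taxidea, which are not in the proposed group, so the group is not monophyletic.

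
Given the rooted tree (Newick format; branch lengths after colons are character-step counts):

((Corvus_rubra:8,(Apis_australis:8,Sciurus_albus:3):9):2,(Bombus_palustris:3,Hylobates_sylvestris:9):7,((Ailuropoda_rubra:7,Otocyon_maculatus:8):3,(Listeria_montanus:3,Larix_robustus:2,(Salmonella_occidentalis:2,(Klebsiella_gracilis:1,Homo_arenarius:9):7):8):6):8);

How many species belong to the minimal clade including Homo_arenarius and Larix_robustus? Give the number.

The MRCA of Homo_arenarius and Larix_robustus is the node subtending (Listeria_montanus,Larix_robustus,(Salmonella_occidentalis,(Klebsiella_gracilis,Homo_arenarius))).
That clade contains 5 terminal taxa: Homo_arenarius, Klebsiella_gracilis, Larix_robustus, Listeria_montanus, Salmonella_occidentalis.

5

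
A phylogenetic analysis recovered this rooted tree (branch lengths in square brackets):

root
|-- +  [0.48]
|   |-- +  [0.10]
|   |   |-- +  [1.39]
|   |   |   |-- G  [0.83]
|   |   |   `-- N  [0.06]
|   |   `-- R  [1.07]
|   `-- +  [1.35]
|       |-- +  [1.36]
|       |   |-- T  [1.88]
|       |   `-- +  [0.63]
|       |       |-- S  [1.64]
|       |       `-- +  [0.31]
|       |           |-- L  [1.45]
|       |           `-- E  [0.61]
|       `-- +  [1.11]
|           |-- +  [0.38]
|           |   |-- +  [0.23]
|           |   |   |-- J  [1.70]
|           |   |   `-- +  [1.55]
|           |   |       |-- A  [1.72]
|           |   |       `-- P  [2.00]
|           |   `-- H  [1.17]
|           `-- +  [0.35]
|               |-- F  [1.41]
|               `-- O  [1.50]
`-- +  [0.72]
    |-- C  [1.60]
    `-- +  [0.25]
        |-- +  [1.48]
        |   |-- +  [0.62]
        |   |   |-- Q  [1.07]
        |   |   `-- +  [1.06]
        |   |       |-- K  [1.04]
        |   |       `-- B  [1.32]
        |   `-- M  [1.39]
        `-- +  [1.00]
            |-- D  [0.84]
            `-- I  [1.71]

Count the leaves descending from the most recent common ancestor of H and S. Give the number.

The MRCA of H and S is the node subtending ((T,(S,(L,E))),(((J,(A,P)),H),(F,O))).
That clade contains 10 terminal taxa: A, E, F, H, J, L, O, P, S, T.

10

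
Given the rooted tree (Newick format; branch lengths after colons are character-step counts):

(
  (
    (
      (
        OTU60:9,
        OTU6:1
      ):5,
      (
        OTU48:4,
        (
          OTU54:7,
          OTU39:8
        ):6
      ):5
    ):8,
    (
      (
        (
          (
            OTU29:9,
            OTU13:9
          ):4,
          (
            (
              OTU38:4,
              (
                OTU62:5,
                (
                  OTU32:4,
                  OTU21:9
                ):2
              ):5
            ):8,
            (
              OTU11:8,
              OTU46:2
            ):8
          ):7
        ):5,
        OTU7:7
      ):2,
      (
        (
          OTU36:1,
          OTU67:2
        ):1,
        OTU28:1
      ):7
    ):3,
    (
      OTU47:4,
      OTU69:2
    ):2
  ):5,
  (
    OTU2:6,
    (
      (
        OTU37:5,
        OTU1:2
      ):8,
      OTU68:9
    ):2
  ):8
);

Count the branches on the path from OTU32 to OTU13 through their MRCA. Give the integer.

7

The MRCA of OTU32 and OTU13 is the node subtending ((OTU29,OTU13),((OTU38,(OTU62,(OTU32,OTU21))),(OTU11,OTU46))).
From OTU32 up to that node: 5 branches. From OTU13 up to the same node: 2 branches. Total: 5 + 2 = 7.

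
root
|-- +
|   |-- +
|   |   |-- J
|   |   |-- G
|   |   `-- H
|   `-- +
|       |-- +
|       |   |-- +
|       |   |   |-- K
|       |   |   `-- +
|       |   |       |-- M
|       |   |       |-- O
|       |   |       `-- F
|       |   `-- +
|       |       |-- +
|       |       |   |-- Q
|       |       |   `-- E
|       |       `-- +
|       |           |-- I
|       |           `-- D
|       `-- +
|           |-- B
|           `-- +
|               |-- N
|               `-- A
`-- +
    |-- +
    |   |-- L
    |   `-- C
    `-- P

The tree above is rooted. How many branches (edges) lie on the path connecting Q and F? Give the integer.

The MRCA of Q and F is the node subtending ((K,(M,O,F)),((Q,E),(I,D))).
From Q up to that node: 3 branches. From F up to the same node: 3 branches. Total: 3 + 3 = 6.

6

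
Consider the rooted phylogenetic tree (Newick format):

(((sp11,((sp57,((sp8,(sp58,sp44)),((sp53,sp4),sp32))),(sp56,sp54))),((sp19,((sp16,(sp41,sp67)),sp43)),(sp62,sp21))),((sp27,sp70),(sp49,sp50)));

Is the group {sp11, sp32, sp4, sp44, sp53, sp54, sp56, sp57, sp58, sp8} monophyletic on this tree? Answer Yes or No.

Yes

The most recent common ancestor of these taxa subtends (sp11,((sp57,((sp8,(sp58,sp44)),((sp53,sp4),sp32))),(sp56,sp54))).
That clade has exactly 10 tips — every listed taxon and nothing else — so the group is monophyletic.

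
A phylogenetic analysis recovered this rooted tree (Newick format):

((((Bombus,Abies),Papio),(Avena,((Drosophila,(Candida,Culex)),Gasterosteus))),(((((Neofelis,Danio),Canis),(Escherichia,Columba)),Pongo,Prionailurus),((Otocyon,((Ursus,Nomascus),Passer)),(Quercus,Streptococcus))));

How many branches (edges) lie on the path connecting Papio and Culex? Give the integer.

7

The MRCA of Papio and Culex is the node subtending (((Bombus,Abies),Papio),(Avena,((Drosophila,(Candida,Culex)),Gasterosteus))).
From Papio up to that node: 2 branches. From Culex up to the same node: 5 branches. Total: 2 + 5 = 7.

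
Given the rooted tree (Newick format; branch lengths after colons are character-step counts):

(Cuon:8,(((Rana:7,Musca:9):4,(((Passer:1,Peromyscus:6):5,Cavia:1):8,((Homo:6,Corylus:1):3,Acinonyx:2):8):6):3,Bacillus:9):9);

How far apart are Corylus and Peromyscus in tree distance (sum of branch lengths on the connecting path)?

31

The path runs Corylus → … → MRCA → … → Peromyscus; the MRCA is the node subtending (((Passer,Peromyscus),Cavia),((Homo,Corylus),Acinonyx)).
Branch lengths along that path: 1 + 3 + 8 + 8 + 5 + 6 = 31.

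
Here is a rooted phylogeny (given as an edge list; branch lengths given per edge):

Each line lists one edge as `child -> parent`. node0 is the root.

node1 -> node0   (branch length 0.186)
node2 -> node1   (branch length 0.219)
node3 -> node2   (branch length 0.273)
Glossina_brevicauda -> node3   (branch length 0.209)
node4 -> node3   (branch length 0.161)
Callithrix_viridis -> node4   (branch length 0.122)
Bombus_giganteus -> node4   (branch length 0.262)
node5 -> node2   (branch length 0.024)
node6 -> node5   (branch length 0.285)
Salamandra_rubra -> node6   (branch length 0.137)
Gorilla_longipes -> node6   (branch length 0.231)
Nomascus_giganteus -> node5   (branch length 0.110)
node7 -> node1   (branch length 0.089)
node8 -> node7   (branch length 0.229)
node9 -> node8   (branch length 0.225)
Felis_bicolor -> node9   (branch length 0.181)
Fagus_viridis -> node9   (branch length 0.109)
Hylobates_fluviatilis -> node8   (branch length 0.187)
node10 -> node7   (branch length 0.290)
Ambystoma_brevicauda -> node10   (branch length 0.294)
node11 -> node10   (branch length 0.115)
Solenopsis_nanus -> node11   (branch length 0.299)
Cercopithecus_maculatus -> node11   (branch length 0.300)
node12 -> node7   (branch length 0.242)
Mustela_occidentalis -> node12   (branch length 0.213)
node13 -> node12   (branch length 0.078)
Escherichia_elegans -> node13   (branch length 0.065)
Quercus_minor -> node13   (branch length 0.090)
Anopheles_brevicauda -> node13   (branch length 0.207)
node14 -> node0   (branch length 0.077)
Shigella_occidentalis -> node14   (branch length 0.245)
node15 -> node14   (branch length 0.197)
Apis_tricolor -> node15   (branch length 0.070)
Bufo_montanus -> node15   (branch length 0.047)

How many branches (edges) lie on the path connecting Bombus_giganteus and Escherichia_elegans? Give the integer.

The MRCA of Bombus_giganteus and Escherichia_elegans is the node subtending (((Glossina_brevicauda,(Callithrix_viridis,Bombus_giganteus)),((Salamandra_rubra,Gorilla_longipes),Nomascus_giganteus)),(((Felis_bicolor,Fagus_viridis),Hylobates_fluviatilis),(Ambystoma_brevicauda,(Solenopsis_nanus,Cercopithecus_maculatus)),(Mustela_occidentalis,(Escherichia_elegans,Quercus_minor,Anopheles_brevicauda)))).
From Bombus_giganteus up to that node: 4 branches. From Escherichia_elegans up to the same node: 4 branches. Total: 4 + 4 = 8.

8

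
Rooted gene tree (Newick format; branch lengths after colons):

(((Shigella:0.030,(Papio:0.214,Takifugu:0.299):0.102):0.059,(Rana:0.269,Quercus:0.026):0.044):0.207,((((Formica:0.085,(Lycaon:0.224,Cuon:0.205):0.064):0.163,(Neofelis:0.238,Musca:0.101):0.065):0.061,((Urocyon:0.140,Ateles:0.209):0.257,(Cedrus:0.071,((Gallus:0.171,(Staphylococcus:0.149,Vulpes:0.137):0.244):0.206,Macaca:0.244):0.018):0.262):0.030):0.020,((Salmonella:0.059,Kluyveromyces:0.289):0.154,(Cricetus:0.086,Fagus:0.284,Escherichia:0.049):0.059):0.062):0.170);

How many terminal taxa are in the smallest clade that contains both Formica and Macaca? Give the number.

The MRCA of Formica and Macaca is the node subtending (((Formica,(Lycaon,Cuon)),(Neofelis,Musca)),((Urocyon,Ateles),(Cedrus,((Gallus,(Staphylococcus,Vulpes)),Macaca)))).
That clade contains 12 terminal taxa: Ateles, Cedrus, Cuon, Formica, Gallus, Lycaon, Macaca, Musca, Neofelis, Staphylococcus, Urocyon, Vulpes.

12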